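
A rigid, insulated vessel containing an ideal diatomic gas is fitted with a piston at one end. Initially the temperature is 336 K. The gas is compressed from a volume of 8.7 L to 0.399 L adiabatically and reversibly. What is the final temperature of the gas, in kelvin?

Adiabatic: T₁V₁^(γ−1) = T₂V₂^(γ−1) ⇒ T₂ = T₁ (V₁/V₂)^(γ−1).
For a diatomic ideal gas γ = 7/5, so γ−1 = 2/5.
T₂ = 336 × (8.7/0.399)^(2/5) = 1153 K.

T₂ ≈ 1150 K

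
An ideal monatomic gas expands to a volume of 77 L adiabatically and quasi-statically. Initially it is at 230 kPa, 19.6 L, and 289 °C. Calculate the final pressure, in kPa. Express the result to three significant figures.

Adiabatic: P₁V₁^γ = P₂V₂^γ ⇒ P₂ = P₁ (V₁/V₂)^γ.
γ = 5/3 for a monatomic ideal gas.
P₂ = 230 × (19.6/77)^(5/3) = 23.51 kPa.

P₂ ≈ 23.5 kPa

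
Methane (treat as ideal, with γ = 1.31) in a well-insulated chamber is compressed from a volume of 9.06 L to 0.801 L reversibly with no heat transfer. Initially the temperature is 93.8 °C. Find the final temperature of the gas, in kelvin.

Adiabatic: T₁V₁^(γ−1) = T₂V₂^(γ−1) ⇒ T₂ = T₁ (V₁/V₂)^(γ−1).
T₁ = 93.8 °C = 366.9 K.
T₂ = 366.9 × (9.06/0.801)^(0.31) = 778.4 K.

T₂ ≈ 778 K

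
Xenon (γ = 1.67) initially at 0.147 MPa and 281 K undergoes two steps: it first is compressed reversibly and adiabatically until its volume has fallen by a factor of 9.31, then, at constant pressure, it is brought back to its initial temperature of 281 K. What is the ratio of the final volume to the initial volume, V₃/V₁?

Adiabatic step: V₂/V₁ = 0.1074; T₂ = T₁·9.31^(0.67) = 1253 K.
Isobaric step: V₃/V₂ = T₃/T₂ = 281/1253.
V₃/V₁ = (V₂/V₁)(V₃/V₂) = 0.1074 × (281/1253) = 0.02409.

V₃/V₁ ≈ 0.0241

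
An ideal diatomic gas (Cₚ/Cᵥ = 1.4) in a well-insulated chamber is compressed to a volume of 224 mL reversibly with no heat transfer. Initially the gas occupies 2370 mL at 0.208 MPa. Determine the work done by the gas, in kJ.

W ≈ -1.93 kJ

P₂ = P₁(V₁/V₂)^γ = 0.208×(2370/224)^(1.4) = 5.654 MPa.
For a reversible adiabat, W_by_gas = (P₁V₁ − P₂V₂)/(γ−1).
W_by = (208000×0.00237 − 5.654×10^6×0.000224) / (0.4) = -1934 J.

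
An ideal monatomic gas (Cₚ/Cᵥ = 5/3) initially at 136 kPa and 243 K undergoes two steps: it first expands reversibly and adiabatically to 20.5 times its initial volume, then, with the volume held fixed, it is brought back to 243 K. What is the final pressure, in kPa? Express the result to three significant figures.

P₃ ≈ 6.63 kPa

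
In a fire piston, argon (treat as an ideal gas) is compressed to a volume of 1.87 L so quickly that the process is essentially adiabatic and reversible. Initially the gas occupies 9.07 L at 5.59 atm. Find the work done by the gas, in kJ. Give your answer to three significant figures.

W ≈ -14.4 kJ

γ = 5/3 for a monatomic ideal gas.
P₂ = P₁(V₁/V₂)^γ = 5.59×(9.07/1.87)^(5/3) = 77.69 atm.
For a reversible adiabat, W_by_gas = (P₁V₁ − P₂V₂)/(γ−1).
W_by = (566400×0.00907 − 7.872×10^6×0.00187) / (2/3) = -14370 J.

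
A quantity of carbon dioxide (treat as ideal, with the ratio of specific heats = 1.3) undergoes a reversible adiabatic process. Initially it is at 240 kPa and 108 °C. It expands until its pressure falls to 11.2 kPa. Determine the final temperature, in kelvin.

Adiabatic: T₂/T₁ = (P₂/P₁)^((γ−1)/γ).
T₁ = 108 °C = 381.1 K.
T₂ = 381.1 × (11.2/240)^(0.231) = 187.9 K.

T₂ ≈ 188 K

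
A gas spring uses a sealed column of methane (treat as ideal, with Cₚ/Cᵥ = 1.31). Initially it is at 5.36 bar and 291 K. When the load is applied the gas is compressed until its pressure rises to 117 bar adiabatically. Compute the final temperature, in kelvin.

T₂ ≈ 604 K

Adiabatic: T₂/T₁ = (P₂/P₁)^((γ−1)/γ).
T₂ = 291 × (117/5.36)^(0.237) = 603.6 K.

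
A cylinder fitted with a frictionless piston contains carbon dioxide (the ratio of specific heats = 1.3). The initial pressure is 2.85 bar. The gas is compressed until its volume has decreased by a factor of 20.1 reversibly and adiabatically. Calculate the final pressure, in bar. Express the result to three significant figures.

P₂ ≈ 141 bar

Adiabatic: P₁V₁^γ = P₂V₂^γ ⇒ P₂ = P₁ (V₁/V₂)^γ.
P₂ = 2.85 × 20.1^(1.3) = 140.9 bar.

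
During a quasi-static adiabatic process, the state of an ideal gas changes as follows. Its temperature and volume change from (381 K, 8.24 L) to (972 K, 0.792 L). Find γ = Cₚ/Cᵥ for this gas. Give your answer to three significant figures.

γ ≈ 1.40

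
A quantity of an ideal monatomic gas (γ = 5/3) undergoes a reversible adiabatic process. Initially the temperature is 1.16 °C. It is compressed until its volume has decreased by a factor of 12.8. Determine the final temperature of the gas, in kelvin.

T₂ ≈ 1500 K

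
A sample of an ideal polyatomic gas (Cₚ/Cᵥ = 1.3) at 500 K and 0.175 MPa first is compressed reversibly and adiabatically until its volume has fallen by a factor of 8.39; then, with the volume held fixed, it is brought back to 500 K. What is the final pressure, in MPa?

P₃ ≈ 1.47 MPa

Adiabatic step (PV^γ = const): P₂ = 0.175×8.39^(1.3) = 2.779 MPa; T₂ = 500×8.39^(0.3) = 946.5 K.
Isochoric: P₃ = P₂(T₃/T₂) = 2.779 × (500/946.5) = 1.468 MPa.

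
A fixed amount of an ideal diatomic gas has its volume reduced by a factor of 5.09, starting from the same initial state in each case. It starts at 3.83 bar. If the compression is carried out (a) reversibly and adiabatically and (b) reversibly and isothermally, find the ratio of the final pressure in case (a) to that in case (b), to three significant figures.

P_adiabatic / P_isothermal ≈ 1.92

For a diatomic ideal gas γ = 7/5.
Isothermal: P_b = P₁(V₁/V₂) = 3.83×5.09.
Adiabatic: P_a = P₁(V₁/V₂)^γ = 3.83×5.09^(7/5).
P_a/P_b = (V₁/V₂)^(γ−1) = 5.09^(2/5) = 1.917.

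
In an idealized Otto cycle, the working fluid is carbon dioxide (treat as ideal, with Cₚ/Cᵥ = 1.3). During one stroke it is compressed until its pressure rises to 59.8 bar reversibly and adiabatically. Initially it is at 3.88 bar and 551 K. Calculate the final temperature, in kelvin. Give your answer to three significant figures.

Adiabatic: T₂/T₁ = (P₂/P₁)^((γ−1)/γ).
T₂ = 551 × (59.8/3.88)^(0.231) = 1036 K.

T₂ ≈ 1040 K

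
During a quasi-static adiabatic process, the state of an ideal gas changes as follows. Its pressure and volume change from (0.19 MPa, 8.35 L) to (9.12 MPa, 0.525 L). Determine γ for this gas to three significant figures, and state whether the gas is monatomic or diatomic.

γ ≈ 1.40; diatomic

PV^γ = const ⇒ γ = ln(P₂/P₁) / ln(V₁/V₂).
γ = ln(9.12/0.19) / ln(8.35/0.525) = 1.399.
γ ≈ 1.40 is close to 7/5, so the gas is diatomic.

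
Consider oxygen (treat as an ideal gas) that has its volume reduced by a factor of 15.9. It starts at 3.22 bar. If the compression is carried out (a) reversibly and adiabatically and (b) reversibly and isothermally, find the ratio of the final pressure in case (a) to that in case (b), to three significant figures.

For a diatomic ideal gas γ = 7/5.
Isothermal: P_b = P₁(V₁/V₂) = 3.22×15.9.
Adiabatic: P_a = P₁(V₁/V₂)^γ = 3.22×15.9^(7/5).
P_a/P_b = (V₁/V₂)^(γ−1) = 15.9^(2/5) = 3.024.

P_adiabatic / P_isothermal ≈ 3.02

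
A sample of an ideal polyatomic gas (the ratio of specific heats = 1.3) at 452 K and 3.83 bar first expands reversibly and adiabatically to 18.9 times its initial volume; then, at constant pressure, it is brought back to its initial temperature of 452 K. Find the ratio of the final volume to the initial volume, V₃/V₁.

V₃/V₁ ≈ 45.6

Adiabatic step: V₂/V₁ = 18.9; T₂ = T₁·(1/18.9)^(0.3) = 187.2 K.
Isobaric step: V₃/V₂ = T₃/T₂ = 452/187.2.
V₃/V₁ = (V₂/V₁)(V₃/V₂) = 18.9 × (452/187.2) = 45.65.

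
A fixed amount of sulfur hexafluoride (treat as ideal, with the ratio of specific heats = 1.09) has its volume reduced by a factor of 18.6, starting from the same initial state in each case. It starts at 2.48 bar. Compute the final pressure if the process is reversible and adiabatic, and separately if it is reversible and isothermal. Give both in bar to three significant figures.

adiabatic: 60.0 bar; isothermal: 46.1 bar

Isothermal: P₂ = P₁(V₁/V₂) = 2.48×18.6 = 46.13 bar.
Adiabatic: P₂ = P₁(V₁/V₂)^γ = 2.48×18.6^(1.09) = 60.01 bar.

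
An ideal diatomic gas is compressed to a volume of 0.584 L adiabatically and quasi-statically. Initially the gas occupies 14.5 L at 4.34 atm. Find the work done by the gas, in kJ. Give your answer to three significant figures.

γ = 7/5 for a diatomic ideal gas.
P₂ = P₁(V₁/V₂)^γ = 4.34×(14.5/0.584)^(7/5) = 389.4 atm.
For a reversible adiabat, W_by_gas = (P₁V₁ − P₂V₂)/(γ−1).
W_by = (439800×0.0145 − 3.946×10^7×0.000584) / (2/5) = -41670 J.

W ≈ -41.7 kJ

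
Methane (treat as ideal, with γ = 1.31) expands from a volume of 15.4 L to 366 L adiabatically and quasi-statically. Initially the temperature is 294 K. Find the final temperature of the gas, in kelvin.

For a reversible adiabat TV^(γ−1) is constant, so T₂ = T₁ (V₁/V₂)^(γ−1).
T₂ = 294 × (15.4/366)^(0.31) = 110.1 K.

T₂ ≈ 110 K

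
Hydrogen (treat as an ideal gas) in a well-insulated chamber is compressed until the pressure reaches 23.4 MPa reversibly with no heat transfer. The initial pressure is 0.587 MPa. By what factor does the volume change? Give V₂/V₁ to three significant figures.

V₂/V₁ ≈ 0.0719

From PV^γ = const, V₂/V₁ = (P₁/P₂)^(1/γ).
For a diatomic ideal gas γ = 7/5.
V₂/V₁ = (0.587/23.4)^(5/7) = 0.0719.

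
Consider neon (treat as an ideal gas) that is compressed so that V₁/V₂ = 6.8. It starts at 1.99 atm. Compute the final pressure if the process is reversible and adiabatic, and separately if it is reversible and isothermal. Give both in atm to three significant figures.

adiabatic: 48.6 atm; isothermal: 13.5 atm

For a monatomic ideal gas γ = 5/3.
Isothermal: P₂ = P₁(V₁/V₂) = 1.99×6.8 = 13.53 atm.
Adiabatic: P₂ = P₁(V₁/V₂)^γ = 1.99×6.8^(5/3) = 48.57 atm.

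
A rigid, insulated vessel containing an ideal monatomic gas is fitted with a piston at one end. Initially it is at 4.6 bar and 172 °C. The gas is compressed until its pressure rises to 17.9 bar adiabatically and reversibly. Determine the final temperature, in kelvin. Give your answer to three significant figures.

Along an adiabat T P^((1−γ)/γ) is constant, so T₂ = T₁ (P₂/P₁)^((γ−1)/γ).
For a monatomic ideal gas γ = 5/3, so (γ−1)/γ = 2/5.
T₁ = 172 °C = 445.1 K.
T₂ = 445.1 × (17.9/4.6)^(2/5) = 766.6 K.

T₂ ≈ 767 K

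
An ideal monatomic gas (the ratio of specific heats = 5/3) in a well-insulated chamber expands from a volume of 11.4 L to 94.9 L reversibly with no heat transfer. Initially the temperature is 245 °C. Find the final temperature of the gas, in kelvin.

T₂ ≈ 126 K

For a reversible adiabat TV^(γ−1) is constant, so T₂ = T₁ (V₁/V₂)^(γ−1).
T₁ = 245 °C = 518.1 K.
T₂ = 518.1 × (11.4/94.9)^(2/3) = 126.1 K.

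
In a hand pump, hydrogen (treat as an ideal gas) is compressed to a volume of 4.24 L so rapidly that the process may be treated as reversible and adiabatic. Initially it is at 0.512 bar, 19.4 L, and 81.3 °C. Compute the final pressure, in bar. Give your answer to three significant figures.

P₂ ≈ 4.30 bar

Since PV^γ is constant along a reversible adiabat, P₂ = P₁ (V₁/V₂)^γ.
γ = 7/5 for a diatomic ideal gas.
P₂ = 0.512 × (19.4/4.24)^(7/5) = 4.304 bar.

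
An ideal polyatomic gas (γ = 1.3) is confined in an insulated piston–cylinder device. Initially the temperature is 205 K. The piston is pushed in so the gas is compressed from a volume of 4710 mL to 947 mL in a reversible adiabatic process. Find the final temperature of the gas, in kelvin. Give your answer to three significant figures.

For a reversible adiabat TV^(γ−1) is constant, so T₂ = T₁ (V₁/V₂)^(γ−1).
T₂ = 205 × (4710/947)^(0.3) = 331.7 K.

T₂ ≈ 332 K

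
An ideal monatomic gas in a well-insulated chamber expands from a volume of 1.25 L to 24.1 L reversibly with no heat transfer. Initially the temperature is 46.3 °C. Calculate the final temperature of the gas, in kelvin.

T₂ ≈ 44.4 K

For a reversible adiabat TV^(γ−1) is constant, so T₂ = T₁ (V₁/V₂)^(γ−1).
For a monatomic ideal gas γ = 5/3, so γ−1 = 2/3.
T₁ = 46.3 °C = 319.4 K.
T₂ = 319.4 × (1.25/24.1)^(2/3) = 44.43 K.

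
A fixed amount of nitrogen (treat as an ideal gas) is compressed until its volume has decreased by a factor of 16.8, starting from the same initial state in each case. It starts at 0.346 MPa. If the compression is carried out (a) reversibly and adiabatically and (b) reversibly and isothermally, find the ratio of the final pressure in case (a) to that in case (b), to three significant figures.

P_adiabatic / P_isothermal ≈ 3.09

For a diatomic ideal gas γ = 7/5.
Isothermal: P_b = P₁(V₁/V₂) = 0.346×16.8.
Adiabatic: P_a = P₁(V₁/V₂)^γ = 0.346×16.8^(7/5).
P_a/P_b = (V₁/V₂)^(γ−1) = 16.8^(2/5) = 3.091.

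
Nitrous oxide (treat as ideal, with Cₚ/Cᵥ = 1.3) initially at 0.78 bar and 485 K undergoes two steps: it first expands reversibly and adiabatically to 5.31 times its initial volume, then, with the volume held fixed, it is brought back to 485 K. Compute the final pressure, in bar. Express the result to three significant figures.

Adiabatic step (PV^γ = const): P₂ = 0.78×(1/5.31)^(1.3) = 0.08902 bar; T₂ = 485×(1/5.31)^(0.3) = 293.9 K.
Isochoric: P₃ = P₂(T₃/T₂) = 0.08902 × (485/293.9) = 0.1469 bar.

P₃ ≈ 0.147 bar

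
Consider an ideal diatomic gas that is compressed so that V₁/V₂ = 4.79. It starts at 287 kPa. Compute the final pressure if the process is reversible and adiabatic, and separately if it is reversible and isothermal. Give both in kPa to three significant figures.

adiabatic: 2570 kPa; isothermal: 1370 kPa

For a diatomic ideal gas γ = 7/5.
Isothermal: P₂ = P₁(V₁/V₂) = 287×4.79 = 1375 kPa.
Adiabatic: P₂ = P₁(V₁/V₂)^γ = 287×4.79^(7/5) = 2572 kPa.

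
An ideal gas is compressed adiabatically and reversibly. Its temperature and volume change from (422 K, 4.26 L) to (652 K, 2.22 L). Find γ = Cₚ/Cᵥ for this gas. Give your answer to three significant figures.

γ ≈ 1.67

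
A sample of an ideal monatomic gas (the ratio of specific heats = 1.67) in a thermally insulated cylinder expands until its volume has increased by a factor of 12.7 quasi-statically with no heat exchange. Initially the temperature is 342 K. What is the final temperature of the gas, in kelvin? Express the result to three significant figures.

For a reversible adiabat TV^(γ−1) is constant, so T₂ = T₁ (V₁/V₂)^(γ−1).
T₂ = 342 × (1/12.7)^(0.67) = 62.3 K.

T₂ ≈ 62.3 K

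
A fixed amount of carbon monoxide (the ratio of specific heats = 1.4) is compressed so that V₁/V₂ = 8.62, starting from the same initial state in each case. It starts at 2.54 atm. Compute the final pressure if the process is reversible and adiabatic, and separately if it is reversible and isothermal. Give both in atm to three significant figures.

adiabatic: 51.8 atm; isothermal: 21.9 atm

Isothermal: P₂ = P₁(V₁/V₂) = 2.54×8.62 = 21.89 atm.
Adiabatic: P₂ = P₁(V₁/V₂)^γ = 2.54×8.62^(1.4) = 51.83 atm.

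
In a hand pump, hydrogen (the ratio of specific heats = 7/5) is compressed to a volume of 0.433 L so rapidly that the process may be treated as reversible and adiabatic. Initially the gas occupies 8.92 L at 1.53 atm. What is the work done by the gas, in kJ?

P₂ = P₁(V₁/V₂)^γ = 1.53×(8.92/0.433)^(7/5) = 105.7 atm.
For a reversible adiabat, W_by_gas = (P₁V₁ − P₂V₂)/(γ−1).
W_by = (155000×0.00892 − 1.071×10^7×0.000433) / (2/5) = -8138 J.

W ≈ -8.14 kJ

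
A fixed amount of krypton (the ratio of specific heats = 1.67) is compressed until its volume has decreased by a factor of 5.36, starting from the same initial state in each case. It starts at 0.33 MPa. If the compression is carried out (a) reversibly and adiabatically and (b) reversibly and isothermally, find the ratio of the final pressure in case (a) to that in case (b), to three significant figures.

P_adiabatic / P_isothermal ≈ 3.08

Isothermal: P_b = P₁(V₁/V₂) = 0.33×5.36.
Adiabatic: P_a = P₁(V₁/V₂)^γ = 0.33×5.36^(1.67).
P_a/P_b = (V₁/V₂)^(γ−1) = 5.36^(0.67) = 3.08.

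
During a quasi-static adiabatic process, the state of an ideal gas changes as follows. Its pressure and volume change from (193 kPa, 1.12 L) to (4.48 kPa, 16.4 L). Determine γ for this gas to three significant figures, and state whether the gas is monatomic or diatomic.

PV^γ = const ⇒ γ = ln(P₂/P₁) / ln(V₁/V₂).
γ = ln(4.48/193) / ln(1.12/16.4) = 1.402.
γ ≈ 1.40 is close to 7/5, so the gas is diatomic.

γ ≈ 1.40; diatomic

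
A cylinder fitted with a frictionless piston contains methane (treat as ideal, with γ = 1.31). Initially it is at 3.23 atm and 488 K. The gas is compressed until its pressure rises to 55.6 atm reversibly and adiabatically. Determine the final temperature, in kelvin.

Along an adiabat T P^((1−γ)/γ) is constant, so T₂ = T₁ (P₂/P₁)^((γ−1)/γ).
T₂ = 488 × (55.6/3.23)^(0.237) = 956.9 K.

T₂ ≈ 957 K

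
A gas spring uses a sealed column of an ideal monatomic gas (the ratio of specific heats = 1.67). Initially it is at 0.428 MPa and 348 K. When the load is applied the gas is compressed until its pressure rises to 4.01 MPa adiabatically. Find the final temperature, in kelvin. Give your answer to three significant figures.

T₂ ≈ 854 K

Along an adiabat T P^((1−γ)/γ) is constant, so T₂ = T₁ (P₂/P₁)^((γ−1)/γ).
T₂ = 348 × (4.01/0.428)^(0.401) = 853.9 K.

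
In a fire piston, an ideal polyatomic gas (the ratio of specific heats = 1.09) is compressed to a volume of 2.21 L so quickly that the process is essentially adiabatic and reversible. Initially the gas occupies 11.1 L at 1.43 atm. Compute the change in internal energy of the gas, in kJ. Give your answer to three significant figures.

ΔU ≈ 2.79 kJ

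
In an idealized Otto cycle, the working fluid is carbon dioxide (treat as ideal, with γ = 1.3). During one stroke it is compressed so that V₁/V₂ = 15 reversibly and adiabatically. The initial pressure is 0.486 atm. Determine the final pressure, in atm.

Adiabatic: P₁V₁^γ = P₂V₂^γ ⇒ P₂ = P₁ (V₁/V₂)^γ.
P₂ = 0.486 × 15^(1.3) = 16.43 atm.

P₂ ≈ 16.4 atm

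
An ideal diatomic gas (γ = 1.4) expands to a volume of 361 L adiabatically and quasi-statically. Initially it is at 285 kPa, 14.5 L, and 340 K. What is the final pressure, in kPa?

P₂ ≈ 3.16 kPa

Adiabatic: P₁V₁^γ = P₂V₂^γ ⇒ P₂ = P₁ (V₁/V₂)^γ.
P₂ = 285 × (14.5/361)^(1.4) = 3.164 kPa.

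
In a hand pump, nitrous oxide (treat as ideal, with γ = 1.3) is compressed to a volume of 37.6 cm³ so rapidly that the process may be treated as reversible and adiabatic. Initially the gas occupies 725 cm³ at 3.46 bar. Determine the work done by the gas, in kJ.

P₂ = P₁(V₁/V₂)^γ = 3.46×(725/37.6)^(1.3) = 162.1 bar.
For a reversible adiabat, W_by_gas = (P₁V₁ − P₂V₂)/(γ−1).
W_by = (346000×0.000725 − 1.621×10^7×3.76×10^-5) / (0.3) = -1195 J.

W ≈ -1.20 kJ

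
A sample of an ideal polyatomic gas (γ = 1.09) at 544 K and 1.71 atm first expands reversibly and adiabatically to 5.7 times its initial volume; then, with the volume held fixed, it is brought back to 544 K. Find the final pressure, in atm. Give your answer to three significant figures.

Adiabatic step (PV^γ = const): P₂ = 1.71×(1/5.7)^(1.09) = 0.2565 atm; T₂ = 544×(1/5.7)^(0.09) = 465.1 K.
Isochoric: P₃ = P₂(T₃/T₂) = 0.2565 × (544/465.1) = 0.3 atm.

P₃ ≈ 0.300 atm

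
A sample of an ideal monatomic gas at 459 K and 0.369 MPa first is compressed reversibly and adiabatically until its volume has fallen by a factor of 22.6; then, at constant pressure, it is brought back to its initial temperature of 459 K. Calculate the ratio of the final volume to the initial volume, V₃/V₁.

V₃/V₁ ≈ 0.00554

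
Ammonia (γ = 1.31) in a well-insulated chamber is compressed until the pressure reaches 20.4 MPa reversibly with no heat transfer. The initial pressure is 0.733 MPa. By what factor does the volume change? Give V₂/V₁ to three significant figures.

From PV^γ = const, V₂/V₁ = (P₁/P₂)^(1/γ).
V₂/V₁ = (0.733/20.4)^(0.763) = 0.07894.

V₂/V₁ ≈ 0.0789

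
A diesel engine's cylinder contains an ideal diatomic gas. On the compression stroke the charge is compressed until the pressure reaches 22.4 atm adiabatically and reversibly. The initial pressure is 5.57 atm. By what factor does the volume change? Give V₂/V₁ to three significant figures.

V₂/V₁ ≈ 0.370

From PV^γ = const, V₂/V₁ = (P₁/P₂)^(1/γ).
For a diatomic ideal gas γ = 7/5.
V₂/V₁ = (5.57/22.4)^(5/7) = 0.3701.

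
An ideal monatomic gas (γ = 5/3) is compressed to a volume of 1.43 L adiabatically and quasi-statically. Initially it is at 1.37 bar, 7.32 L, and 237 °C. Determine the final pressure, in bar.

Adiabatic: P₁V₁^γ = P₂V₂^γ ⇒ P₂ = P₁ (V₁/V₂)^γ.
P₂ = 1.37 × (7.32/1.43)^(5/3) = 20.83 bar.

P₂ ≈ 20.8 bar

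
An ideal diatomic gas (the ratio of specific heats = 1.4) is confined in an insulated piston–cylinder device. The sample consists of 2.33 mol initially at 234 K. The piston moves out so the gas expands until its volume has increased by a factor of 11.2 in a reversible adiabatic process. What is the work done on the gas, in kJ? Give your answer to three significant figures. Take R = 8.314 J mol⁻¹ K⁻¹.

Adiabatic: T₁V₁^(γ−1) = T₂V₂^(γ−1) ⇒ T₂ = T₁ (V₁/V₂)^(γ−1).
T₂ = 234 × (1/11.2)^(0.4) = 89.03 K.
Q = 0, so ΔU = W_on_gas = nCᵥΔT with Cᵥ = R/(γ−1) = 20.79 J/(mol·K).
ΔU = 2.33 × 20.79 × (89.03 − 234) = -7021 J.

W ≈ -7.02 kJ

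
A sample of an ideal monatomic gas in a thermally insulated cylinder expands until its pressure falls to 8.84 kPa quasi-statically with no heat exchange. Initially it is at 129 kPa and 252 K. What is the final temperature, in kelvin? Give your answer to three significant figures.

Along an adiabat T P^((1−γ)/γ) is constant, so T₂ = T₁ (P₂/P₁)^((γ−1)/γ).
For a monatomic ideal gas γ = 5/3, so (γ−1)/γ = 2/5.
T₂ = 252 × (8.84/129)^(2/5) = 86.25 K.

T₂ ≈ 86.2 K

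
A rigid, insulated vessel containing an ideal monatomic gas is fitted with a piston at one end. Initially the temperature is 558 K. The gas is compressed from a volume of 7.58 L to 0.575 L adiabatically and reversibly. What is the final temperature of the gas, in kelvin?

T₂ ≈ 3110 K

Adiabatic: T₁V₁^(γ−1) = T₂V₂^(γ−1) ⇒ T₂ = T₁ (V₁/V₂)^(γ−1).
For a monatomic ideal gas γ = 5/3, so γ−1 = 2/3.
T₂ = 558 × (7.58/0.575)^(2/3) = 3114 K.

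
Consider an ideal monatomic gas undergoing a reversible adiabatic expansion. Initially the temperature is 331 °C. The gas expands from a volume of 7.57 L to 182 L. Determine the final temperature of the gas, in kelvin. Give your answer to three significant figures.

T₂ ≈ 72.5 K

For a reversible adiabat TV^(γ−1) is constant, so T₂ = T₁ (V₁/V₂)^(γ−1).
For a monatomic ideal gas γ = 5/3, so γ−1 = 2/3.
T₁ = 331 °C = 604.1 K.
T₂ = 604.1 × (7.57/182)^(2/3) = 72.53 K.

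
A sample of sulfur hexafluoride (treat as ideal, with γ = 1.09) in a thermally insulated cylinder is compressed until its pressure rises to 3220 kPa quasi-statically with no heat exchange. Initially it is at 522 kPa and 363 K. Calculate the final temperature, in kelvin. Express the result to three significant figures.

T₂ ≈ 422 K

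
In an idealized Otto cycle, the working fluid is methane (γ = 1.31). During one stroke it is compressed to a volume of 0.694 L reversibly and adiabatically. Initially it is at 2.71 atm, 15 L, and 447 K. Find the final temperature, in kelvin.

T₂ ≈ 1160 K

Adiabatic: T₁V₁^(γ−1) = T₂V₂^(γ−1) ⇒ T₂ = T₁ (V₁/V₂)^(γ−1).
T₂ = 447 × (15/0.694)^(0.31) = 1159 K.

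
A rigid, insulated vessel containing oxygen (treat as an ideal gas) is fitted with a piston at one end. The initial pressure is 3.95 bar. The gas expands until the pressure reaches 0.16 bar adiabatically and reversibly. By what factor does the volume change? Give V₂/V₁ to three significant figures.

From PV^γ = const, V₂/V₁ = (P₁/P₂)^(1/γ).
For a diatomic ideal gas γ = 7/5.
V₂/V₁ = (3.95/0.16)^(5/7) = 9.877.

V₂/V₁ ≈ 9.88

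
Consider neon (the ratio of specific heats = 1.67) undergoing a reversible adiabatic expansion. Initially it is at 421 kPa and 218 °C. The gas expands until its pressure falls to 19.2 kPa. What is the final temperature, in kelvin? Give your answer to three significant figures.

T₂ ≈ 142 K

Adiabatic: T₂/T₁ = (P₂/P₁)^((γ−1)/γ).
T₁ = 218 °C = 491.1 K.
T₂ = 491.1 × (19.2/421)^(0.401) = 142.3 K.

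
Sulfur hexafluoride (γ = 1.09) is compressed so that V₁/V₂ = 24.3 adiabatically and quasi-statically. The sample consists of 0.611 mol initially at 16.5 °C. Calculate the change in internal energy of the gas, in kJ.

ΔU ≈ 5.44 kJ

For a reversible adiabat TV^(γ−1) is constant, so T₂ = T₁ (V₁/V₂)^(γ−1).
T₁ = 16.5 °C = 289.6 K.
T₂ = 289.6 × 24.3^(0.09) = 386 K.
Q = 0, so ΔU = W_on_gas = nCᵥΔT with Cᵥ = R/(γ−1) = 92.38 J/(mol·K).
ΔU = 0.611 × 92.38 × (386 − 289.6) = 5438 J.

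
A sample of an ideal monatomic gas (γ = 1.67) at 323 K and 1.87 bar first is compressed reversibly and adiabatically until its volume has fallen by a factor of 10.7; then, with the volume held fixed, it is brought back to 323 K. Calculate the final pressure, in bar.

P₃ ≈ 20.0 bar

Adiabatic step (PV^γ = const): P₂ = 1.87×10.7^(1.67) = 97.93 bar; T₂ = 323×10.7^(0.67) = 1581 K.
Isochoric: P₃ = P₂(T₃/T₂) = 97.93 × (323/1581) = 20.01 bar.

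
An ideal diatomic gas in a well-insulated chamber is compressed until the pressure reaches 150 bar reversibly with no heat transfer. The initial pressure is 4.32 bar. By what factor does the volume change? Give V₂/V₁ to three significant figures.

From PV^γ = const, V₂/V₁ = (P₁/P₂)^(1/γ).
For a diatomic ideal gas γ = 7/5.
V₂/V₁ = (4.32/150)^(5/7) = 0.07935.

V₂/V₁ ≈ 0.0794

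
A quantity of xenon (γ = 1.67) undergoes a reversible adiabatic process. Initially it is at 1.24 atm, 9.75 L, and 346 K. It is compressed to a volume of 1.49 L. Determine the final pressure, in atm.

Since PV^γ is constant along a reversible adiabat, P₂ = P₁ (V₁/V₂)^γ.
P₂ = 1.24 × (9.75/1.49)^(1.67) = 28.57 atm.

P₂ ≈ 28.6 atm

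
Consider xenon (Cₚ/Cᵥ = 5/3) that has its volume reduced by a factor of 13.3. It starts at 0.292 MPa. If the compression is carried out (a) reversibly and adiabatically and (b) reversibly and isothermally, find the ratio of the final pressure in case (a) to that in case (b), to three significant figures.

Isothermal: P_b = P₁(V₁/V₂) = 0.292×13.3.
Adiabatic: P_a = P₁(V₁/V₂)^γ = 0.292×13.3^(5/3).
P_a/P_b = (V₁/V₂)^(γ−1) = 13.3^(2/3) = 5.614.

P_adiabatic / P_isothermal ≈ 5.61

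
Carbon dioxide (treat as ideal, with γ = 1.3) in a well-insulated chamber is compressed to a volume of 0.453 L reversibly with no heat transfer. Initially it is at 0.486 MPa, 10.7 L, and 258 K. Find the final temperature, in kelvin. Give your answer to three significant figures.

For a reversible adiabat TV^(γ−1) is constant, so T₂ = T₁ (V₁/V₂)^(γ−1).
T₂ = 258 × (10.7/0.453)^(0.3) = 666.2 K.

T₂ ≈ 666 K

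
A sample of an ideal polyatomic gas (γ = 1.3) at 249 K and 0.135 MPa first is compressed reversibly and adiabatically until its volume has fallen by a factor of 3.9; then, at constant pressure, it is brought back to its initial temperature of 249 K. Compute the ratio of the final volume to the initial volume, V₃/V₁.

Adiabatic step: V₂/V₁ = 0.2564; T₂ = T₁·3.9^(0.3) = 374.6 K.
Isobaric step: V₃/V₂ = T₃/T₂ = 249/374.6.
V₃/V₁ = (V₂/V₁)(V₃/V₂) = 0.2564 × (249/374.6) = 0.1705.

V₃/V₁ ≈ 0.170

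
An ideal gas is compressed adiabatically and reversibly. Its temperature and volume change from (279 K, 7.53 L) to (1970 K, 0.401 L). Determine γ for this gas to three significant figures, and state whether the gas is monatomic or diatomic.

γ ≈ 1.67; monatomic

TV^(γ−1) = const ⇒ γ − 1 = ln(T₂/T₁) / ln(V₁/V₂).
γ = 1 + ln(1970/279) / ln(7.53/0.401) = 1.666.
γ ≈ 1.67 is close to 5/3, so the gas is monatomic.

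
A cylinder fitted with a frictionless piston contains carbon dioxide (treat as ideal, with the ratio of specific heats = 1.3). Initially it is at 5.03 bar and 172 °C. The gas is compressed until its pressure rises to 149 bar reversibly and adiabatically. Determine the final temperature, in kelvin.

Adiabatic: T₂/T₁ = (P₂/P₁)^((γ−1)/γ).
T₁ = 172 °C = 445.1 K.
T₂ = 445.1 × (149/5.03)^(0.231) = 973 K.

T₂ ≈ 973 K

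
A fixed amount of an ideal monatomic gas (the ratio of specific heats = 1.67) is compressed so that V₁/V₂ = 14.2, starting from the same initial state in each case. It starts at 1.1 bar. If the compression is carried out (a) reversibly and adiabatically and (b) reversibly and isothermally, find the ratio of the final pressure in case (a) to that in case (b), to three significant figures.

Isothermal: P_b = P₁(V₁/V₂) = 1.1×14.2.
Adiabatic: P_a = P₁(V₁/V₂)^γ = 1.1×14.2^(1.67).
P_a/P_b = (V₁/V₂)^(γ−1) = 14.2^(0.67) = 5.916.

P_adiabatic / P_isothermal ≈ 5.92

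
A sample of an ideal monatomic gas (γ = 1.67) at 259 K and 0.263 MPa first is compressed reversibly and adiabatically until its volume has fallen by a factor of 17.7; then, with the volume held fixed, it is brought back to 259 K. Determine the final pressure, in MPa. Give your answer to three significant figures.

P₃ ≈ 4.66 MPa

Adiabatic step (PV^γ = const): P₂ = 0.263×17.7^(1.67) = 31.92 MPa; T₂ = 259×17.7^(0.67) = 1776 K.
Isochoric: P₃ = P₂(T₃/T₂) = 31.92 × (259/1776) = 4.655 MPa.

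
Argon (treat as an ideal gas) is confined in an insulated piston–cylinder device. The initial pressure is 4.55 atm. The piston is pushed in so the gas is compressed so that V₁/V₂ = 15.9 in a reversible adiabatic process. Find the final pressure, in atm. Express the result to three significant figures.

Since PV^γ is constant along a reversible adiabat, P₂ = P₁ (V₁/V₂)^γ.
For a monatomic ideal gas γ = 5/3.
P₂ = 4.55 × 15.9^(5/3) = 457.4 atm.

P₂ ≈ 457 atm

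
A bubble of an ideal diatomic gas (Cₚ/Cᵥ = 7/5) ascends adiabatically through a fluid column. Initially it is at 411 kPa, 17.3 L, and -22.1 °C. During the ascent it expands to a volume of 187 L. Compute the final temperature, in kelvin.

T₂ ≈ 96.9 K

For a reversible adiabat TV^(γ−1) is constant, so T₂ = T₁ (V₁/V₂)^(γ−1).
T₁ = -22.1 °C = 251 K.
T₂ = 251 × (17.3/187)^(2/5) = 96.88 K.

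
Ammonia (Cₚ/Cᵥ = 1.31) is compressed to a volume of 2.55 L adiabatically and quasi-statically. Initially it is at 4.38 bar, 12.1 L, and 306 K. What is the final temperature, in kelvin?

For a reversible adiabat TV^(γ−1) is constant, so T₂ = T₁ (V₁/V₂)^(γ−1).
T₂ = 306 × (12.1/2.55)^(0.31) = 495.9 K.

T₂ ≈ 496 K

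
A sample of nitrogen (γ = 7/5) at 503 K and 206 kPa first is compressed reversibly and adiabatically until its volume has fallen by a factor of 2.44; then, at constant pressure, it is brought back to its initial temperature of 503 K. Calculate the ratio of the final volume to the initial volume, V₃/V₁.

Adiabatic step: V₂/V₁ = 0.4098; T₂ = T₁·2.44^(2/5) = 718.7 K.
Isobaric step: V₃/V₂ = T₃/T₂ = 503/718.7.
V₃/V₁ = (V₂/V₁)(V₃/V₂) = 0.4098 × (503/718.7) = 0.2868.

V₃/V₁ ≈ 0.287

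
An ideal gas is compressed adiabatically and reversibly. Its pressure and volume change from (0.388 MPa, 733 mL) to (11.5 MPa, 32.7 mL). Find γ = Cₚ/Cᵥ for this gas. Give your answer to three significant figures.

γ ≈ 1.09

PV^γ = const ⇒ γ = ln(P₂/P₁) / ln(V₁/V₂).
γ = ln(11.5/0.388) / ln(733/32.7) = 1.09.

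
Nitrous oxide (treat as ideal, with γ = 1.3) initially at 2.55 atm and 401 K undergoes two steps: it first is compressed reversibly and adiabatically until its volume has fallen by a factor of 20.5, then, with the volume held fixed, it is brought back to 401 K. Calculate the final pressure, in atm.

P₃ ≈ 52.3 atm

Adiabatic step (PV^γ = const): P₂ = 2.55×20.5^(1.3) = 129.4 atm; T₂ = 401×20.5^(0.3) = 992.4 K.
Isochoric: P₃ = P₂(T₃/T₂) = 129.4 × (401/992.4) = 52.28 atm.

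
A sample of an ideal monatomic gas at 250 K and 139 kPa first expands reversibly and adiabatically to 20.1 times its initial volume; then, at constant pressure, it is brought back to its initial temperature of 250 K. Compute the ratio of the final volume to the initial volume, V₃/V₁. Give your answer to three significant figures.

V₃/V₁ ≈ 149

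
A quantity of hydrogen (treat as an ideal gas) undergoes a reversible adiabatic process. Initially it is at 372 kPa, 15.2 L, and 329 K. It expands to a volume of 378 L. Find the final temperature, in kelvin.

Adiabatic: T₁V₁^(γ−1) = T₂V₂^(γ−1) ⇒ T₂ = T₁ (V₁/V₂)^(γ−1).
γ = 7/5 for a diatomic ideal gas.
T₂ = 329 × (15.2/378)^(2/5) = 90.98 K.

T₂ ≈ 91.0 K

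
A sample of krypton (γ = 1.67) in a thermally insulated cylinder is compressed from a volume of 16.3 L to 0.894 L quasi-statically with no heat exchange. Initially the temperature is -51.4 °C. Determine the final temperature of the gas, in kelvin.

T₂ ≈ 1550 K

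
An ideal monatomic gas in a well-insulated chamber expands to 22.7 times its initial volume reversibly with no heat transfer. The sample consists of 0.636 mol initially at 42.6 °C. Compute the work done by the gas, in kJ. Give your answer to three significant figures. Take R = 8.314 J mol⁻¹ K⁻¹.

For a reversible adiabat TV^(γ−1) is constant, so T₂ = T₁ (V₁/V₂)^(γ−1).
γ = 5/3 for a monatomic ideal gas, so γ−1 = 2/3.
T₁ = 42.6 °C = 315.8 K.
T₂ = 315.8 × (1/22.7)^(2/3) = 39.38 K.
Q = 0, so ΔU = W_on_gas = nCᵥΔT with Cᵥ = R/(γ−1) = 12.47 J/(mol·K).
ΔU = 0.636 × 12.47 × (39.38 − 315.8) = -2192 J.
Work done by the gas = −ΔU = 2192 J.

W ≈ 2.19 kJ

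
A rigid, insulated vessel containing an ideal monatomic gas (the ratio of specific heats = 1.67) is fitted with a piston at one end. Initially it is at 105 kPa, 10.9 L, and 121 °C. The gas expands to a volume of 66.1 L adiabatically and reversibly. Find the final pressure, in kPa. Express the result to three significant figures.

P₂ ≈ 5.18 kPa

Since PV^γ is constant along a reversible adiabat, P₂ = P₁ (V₁/V₂)^γ.
P₂ = 105 × (10.9/66.1)^(1.67) = 5.176 kPa.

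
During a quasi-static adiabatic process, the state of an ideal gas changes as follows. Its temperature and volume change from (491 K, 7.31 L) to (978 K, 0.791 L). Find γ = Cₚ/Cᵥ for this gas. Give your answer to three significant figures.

γ ≈ 1.31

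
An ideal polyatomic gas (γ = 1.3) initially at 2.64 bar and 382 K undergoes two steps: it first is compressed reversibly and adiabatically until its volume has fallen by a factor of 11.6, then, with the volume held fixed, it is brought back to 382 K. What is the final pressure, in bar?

P₃ ≈ 30.6 bar

Adiabatic step (PV^γ = const): P₂ = 2.64×11.6^(1.3) = 63.89 bar; T₂ = 382×11.6^(0.3) = 796.9 K.
Isochoric: P₃ = P₂(T₃/T₂) = 63.89 × (382/796.9) = 30.62 bar.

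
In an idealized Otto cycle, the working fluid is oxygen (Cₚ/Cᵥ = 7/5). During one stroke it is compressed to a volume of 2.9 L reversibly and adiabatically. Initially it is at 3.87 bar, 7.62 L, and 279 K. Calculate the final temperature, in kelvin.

For a reversible adiabat TV^(γ−1) is constant, so T₂ = T₁ (V₁/V₂)^(γ−1).
T₂ = 279 × (7.62/2.9)^(2/5) = 410.6 K.

T₂ ≈ 411 K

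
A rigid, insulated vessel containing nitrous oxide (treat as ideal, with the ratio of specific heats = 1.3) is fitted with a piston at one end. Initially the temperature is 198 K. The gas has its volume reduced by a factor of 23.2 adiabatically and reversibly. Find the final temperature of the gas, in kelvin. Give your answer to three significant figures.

T₂ ≈ 509 K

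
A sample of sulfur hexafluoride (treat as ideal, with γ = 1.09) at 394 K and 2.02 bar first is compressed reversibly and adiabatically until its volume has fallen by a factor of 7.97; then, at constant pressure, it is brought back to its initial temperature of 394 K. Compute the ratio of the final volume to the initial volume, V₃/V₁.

V₃/V₁ ≈ 0.104

Adiabatic step: V₂/V₁ = 0.1255; T₂ = T₁·7.97^(0.09) = 474.9 K.
Isobaric step: V₃/V₂ = T₃/T₂ = 394/474.9.
V₃/V₁ = (V₂/V₁)(V₃/V₂) = 0.1255 × (394/474.9) = 0.1041.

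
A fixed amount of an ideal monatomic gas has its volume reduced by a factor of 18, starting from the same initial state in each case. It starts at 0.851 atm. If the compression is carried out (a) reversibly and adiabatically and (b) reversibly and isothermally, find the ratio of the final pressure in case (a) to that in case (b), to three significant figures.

For a monatomic ideal gas γ = 5/3.
Isothermal: P_b = P₁(V₁/V₂) = 0.851×18.
Adiabatic: P_a = P₁(V₁/V₂)^γ = 0.851×18^(5/3).
P_a/P_b = (V₁/V₂)^(γ−1) = 18^(2/3) = 6.868.

P_adiabatic / P_isothermal ≈ 6.87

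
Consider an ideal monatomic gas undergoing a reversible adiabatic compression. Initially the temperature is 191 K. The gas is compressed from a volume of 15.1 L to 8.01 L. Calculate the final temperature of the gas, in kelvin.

T₂ ≈ 291 K

For a reversible adiabat TV^(γ−1) is constant, so T₂ = T₁ (V₁/V₂)^(γ−1).
For a monatomic ideal gas γ = 5/3, so γ−1 = 2/3.
T₂ = 191 × (15.1/8.01)^(2/3) = 291.5 K.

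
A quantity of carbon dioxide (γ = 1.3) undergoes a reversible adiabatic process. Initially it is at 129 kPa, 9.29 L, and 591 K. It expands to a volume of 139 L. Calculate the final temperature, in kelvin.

Adiabatic: T₁V₁^(γ−1) = T₂V₂^(γ−1) ⇒ T₂ = T₁ (V₁/V₂)^(γ−1).
T₂ = 591 × (9.29/139)^(0.3) = 262.5 K.

T₂ ≈ 262 K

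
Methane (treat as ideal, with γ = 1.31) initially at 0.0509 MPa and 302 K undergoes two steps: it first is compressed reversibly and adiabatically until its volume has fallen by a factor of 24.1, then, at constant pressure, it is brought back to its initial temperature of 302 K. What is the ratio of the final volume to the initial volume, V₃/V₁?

V₃/V₁ ≈ 0.0155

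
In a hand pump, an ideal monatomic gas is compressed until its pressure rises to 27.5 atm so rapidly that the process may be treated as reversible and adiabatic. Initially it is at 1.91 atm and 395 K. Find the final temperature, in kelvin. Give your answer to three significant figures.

T₂ ≈ 1150 K

Adiabatic: T₂/T₁ = (P₂/P₁)^((γ−1)/γ).
For a monatomic ideal gas γ = 5/3, so (γ−1)/γ = 2/5.
T₂ = 395 × (27.5/1.91)^(2/5) = 1148 K.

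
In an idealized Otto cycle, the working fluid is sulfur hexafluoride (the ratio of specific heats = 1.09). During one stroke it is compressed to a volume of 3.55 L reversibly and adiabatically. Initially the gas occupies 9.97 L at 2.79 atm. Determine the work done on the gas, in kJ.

W ≈ 3.05 kJ

P₂ = P₁(V₁/V₂)^γ = 2.79×(9.97/3.55)^(1.09) = 8.599 atm.
For a reversible adiabat, W_by_gas = (P₁V₁ − P₂V₂)/(γ−1).
W_by = (282700×0.00997 − 871300×0.00355) / (0.09) = -3050 J.
W_on_gas = −W_by = 3050 J.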